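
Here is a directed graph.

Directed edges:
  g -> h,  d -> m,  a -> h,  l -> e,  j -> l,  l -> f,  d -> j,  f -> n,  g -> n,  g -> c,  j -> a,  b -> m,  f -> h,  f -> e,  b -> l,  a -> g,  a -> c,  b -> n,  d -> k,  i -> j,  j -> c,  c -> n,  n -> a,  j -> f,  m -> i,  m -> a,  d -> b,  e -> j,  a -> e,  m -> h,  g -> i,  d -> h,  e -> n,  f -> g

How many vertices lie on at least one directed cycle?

9

A vertex is on a directed cycle iff it belongs to a strongly connected component of size ≥ 2 (or has a self-loop).
The vertices on cycles are {a, c, e, f, g, i, j, l, n} — 9 in total.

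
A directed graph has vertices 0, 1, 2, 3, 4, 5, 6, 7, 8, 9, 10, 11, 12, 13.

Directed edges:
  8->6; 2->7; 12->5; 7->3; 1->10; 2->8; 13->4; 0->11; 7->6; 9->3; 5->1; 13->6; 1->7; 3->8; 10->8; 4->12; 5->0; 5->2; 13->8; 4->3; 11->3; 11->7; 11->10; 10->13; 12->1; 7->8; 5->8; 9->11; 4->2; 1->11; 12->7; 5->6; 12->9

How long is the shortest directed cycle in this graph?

5

For each vertex v, BFS finds the shortest path from v back to v.
The shortest such closed walk is 4 → 12 → 1 → 10 → 13 → 4, length 5.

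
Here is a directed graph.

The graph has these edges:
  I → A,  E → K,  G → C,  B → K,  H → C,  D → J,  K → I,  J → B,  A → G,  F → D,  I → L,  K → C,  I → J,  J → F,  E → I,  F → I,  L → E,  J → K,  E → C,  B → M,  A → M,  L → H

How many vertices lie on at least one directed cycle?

8

A vertex is on a directed cycle iff it belongs to a strongly connected component of size ≥ 2 (or has a self-loop).
The vertices on cycles are {B, D, E, F, I, J, K, L} — 8 in total.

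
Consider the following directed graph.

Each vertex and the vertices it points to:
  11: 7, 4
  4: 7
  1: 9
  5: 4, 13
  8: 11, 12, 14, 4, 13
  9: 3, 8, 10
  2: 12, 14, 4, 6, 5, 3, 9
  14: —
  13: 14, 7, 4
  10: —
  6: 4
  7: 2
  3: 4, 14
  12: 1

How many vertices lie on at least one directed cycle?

12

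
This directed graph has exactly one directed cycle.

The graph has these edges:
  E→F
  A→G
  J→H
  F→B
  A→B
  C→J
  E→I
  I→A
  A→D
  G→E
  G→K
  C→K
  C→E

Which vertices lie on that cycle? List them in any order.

DFS with gray/black marking from E:
E gray
  I gray
    A gray
      D gray
      D black
      G gray
        K gray
        K black
        G→E: E is gray → back edge
Back edge closes the cycle E → I → A → G → E; its vertices are {A, E, G, I}.

A, E, G, I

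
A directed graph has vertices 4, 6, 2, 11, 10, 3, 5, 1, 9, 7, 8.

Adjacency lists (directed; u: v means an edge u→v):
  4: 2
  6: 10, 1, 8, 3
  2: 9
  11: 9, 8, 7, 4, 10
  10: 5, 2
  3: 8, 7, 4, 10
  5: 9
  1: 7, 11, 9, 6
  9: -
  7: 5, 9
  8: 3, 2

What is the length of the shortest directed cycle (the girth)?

For each vertex v, BFS finds the shortest path from v back to v.
The shortest such closed walk is 6 → 1 → 6, length 2.

2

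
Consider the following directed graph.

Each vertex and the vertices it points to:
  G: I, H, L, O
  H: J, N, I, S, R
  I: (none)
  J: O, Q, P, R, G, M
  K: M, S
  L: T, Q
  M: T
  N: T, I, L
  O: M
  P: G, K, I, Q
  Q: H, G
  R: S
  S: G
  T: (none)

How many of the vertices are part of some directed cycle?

10

A vertex is on a directed cycle iff it belongs to a strongly connected component of size ≥ 2 (or has a self-loop).
The vertices on cycles are {G, H, J, K, L, N, P, Q, R, S} — 10 in total.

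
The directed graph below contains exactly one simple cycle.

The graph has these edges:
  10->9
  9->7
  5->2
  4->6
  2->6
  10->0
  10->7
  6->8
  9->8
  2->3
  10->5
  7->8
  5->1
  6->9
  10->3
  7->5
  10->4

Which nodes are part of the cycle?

2, 5, 6, 7, 9

DFS with gray/black marking from 5:
5 gray
  1 gray
  1 black
  2 gray
    6 gray
      9 gray
        8 gray
        8 black
        7 gray
          7→5: 5 is gray → back edge
Back edge closes the cycle 5 → 2 → 6 → 9 → 7 → 5; its vertices are {2, 5, 6, 7, 9}.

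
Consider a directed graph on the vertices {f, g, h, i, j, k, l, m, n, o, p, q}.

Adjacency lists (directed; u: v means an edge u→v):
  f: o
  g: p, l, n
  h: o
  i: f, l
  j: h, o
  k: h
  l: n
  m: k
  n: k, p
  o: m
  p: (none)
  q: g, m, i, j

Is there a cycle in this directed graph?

DFS with white/gray/black marking, starting from k:
k gray
  h gray
    o gray
      m gray
        m→k: k is gray → back edge
Back edge found, so a cycle exists: k → h → o → m → k.

Yes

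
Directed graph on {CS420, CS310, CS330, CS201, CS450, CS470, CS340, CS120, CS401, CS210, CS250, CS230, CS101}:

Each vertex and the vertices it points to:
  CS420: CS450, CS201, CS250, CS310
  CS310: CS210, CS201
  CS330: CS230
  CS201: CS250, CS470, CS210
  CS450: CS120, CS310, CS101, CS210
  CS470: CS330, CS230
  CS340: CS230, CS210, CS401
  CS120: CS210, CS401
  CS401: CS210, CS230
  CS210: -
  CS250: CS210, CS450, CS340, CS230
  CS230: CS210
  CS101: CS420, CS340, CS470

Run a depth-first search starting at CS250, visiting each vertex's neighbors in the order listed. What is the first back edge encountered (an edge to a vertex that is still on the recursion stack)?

CS201→CS250

DFS from CS250 (visiting each vertex's neighbors in the order listed); mark gray on enter, black on exit:
CS250 gray
  CS210 gray
  CS210 black
  CS450 gray
    CS120 gray
      CS120→CS210: CS210 black — skip
      CS401 gray
        CS401→CS210: CS210 black — skip
        CS230 gray
          CS230→CS210: CS210 black — skip
        CS230 black
      CS401 black
    CS120 black
    CS310 gray
      CS310→CS210: CS210 black — skip
      CS201 gray
        CS201→CS250: CS250 is gray → back edge
First back edge: CS201 → CS250.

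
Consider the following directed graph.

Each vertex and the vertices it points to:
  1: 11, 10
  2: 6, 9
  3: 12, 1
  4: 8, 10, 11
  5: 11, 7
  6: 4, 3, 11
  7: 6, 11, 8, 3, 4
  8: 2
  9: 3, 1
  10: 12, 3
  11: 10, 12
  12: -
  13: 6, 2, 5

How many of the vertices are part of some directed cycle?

8

A vertex is on a directed cycle iff it belongs to a strongly connected component of size ≥ 2 (or has a self-loop).
The vertices on cycles are {1, 2, 3, 4, 6, 8, 10, 11} — 8 in total.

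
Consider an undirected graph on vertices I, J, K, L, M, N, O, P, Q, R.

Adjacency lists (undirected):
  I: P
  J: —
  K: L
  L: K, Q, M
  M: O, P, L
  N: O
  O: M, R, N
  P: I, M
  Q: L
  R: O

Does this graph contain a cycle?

DFS, tracking each vertex's parent; an edge to a visited non-parent vertex closes a cycle.
Start from P:
visit P (parent –)
  visit I (parent P)
    I–P: parent, skip
  visit M (parent P)
    visit O (parent M)
      O–M: parent, skip
      visit R (parent O)
        R–O: parent, skip
      visit N (parent O)
        N–O: parent, skip
    M–P: parent, skip
    visit L (parent M)
      visit K (parent L)
        K–L: parent, skip
      visit Q (parent L)
        Q–L: parent, skip
      L–M: parent, skip
visit J (parent –)
No non-parent visited neighbor found — the graph is a forest.

No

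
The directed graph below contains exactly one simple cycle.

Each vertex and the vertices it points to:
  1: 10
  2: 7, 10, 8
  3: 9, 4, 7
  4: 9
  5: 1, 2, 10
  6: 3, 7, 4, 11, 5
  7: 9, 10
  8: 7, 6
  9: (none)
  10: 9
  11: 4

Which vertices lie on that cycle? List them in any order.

2, 5, 6, 8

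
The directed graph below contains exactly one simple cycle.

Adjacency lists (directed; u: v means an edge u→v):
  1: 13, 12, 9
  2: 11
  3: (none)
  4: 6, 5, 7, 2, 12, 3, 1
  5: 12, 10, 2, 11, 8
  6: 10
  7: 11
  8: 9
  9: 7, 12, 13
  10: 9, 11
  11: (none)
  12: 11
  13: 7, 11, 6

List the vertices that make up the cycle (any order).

6, 9, 10, 13

DFS with gray/black marking from 6:
6 gray
  10 gray
    9 gray
      7 gray
        11 gray
        11 black
      7 black
      12 gray
        12→11: 11 black — skip
      12 black
      13 gray
        13→7: 7 black — skip
        13→11: 11 black — skip
        13→6: 6 is gray → back edge
Back edge closes the cycle 6 → 10 → 9 → 13 → 6; its vertices are {6, 9, 10, 13}.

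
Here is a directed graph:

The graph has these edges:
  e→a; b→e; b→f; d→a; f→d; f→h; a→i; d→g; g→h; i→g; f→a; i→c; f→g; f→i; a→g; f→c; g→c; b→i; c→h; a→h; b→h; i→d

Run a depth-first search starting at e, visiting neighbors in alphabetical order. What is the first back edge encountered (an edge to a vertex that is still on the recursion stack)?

DFS from e (visiting neighbors in alphabetical order); mark gray on enter, black on exit:
e gray
  a gray
    g gray
      c gray
        h gray
        h black
      c black
      g→h: h black — skip
    g black
    a→h: h black — skip
    i gray
      i→c: c black — skip
      d gray
        d→a: a is gray → back edge
First back edge: d → a.

d->a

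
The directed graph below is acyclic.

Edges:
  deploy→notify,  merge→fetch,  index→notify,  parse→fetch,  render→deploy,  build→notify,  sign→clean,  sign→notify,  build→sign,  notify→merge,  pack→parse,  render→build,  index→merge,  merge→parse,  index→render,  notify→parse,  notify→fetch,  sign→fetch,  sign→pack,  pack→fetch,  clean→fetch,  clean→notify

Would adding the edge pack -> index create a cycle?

Yes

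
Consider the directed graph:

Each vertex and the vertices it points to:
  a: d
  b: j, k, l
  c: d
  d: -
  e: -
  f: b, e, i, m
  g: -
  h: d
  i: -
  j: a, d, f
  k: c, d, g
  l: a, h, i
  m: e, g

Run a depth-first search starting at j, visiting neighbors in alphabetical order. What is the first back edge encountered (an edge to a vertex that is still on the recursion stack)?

DFS from j (visiting neighbors in alphabetical order); mark gray on enter, black on exit:
j gray
  a gray
    d gray
    d black
  a black
  j→d: d black — skip
  f gray
    b gray
      b→j: j is gray → back edge
First back edge: b → j.

b->j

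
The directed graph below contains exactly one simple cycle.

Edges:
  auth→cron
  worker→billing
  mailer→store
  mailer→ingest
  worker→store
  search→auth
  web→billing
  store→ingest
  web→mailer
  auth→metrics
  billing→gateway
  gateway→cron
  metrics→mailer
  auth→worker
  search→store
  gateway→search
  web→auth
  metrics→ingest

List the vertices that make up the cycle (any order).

DFS with gray/black marking from billing:
billing gray
  gateway gray
    cron gray
    cron black
    search gray
      store gray
        ingest gray
        ingest black
      store black
      auth gray
        auth→cron: cron black — skip
        worker gray
          worker→store: store black — skip
          worker→billing: billing is gray → back edge
Back edge closes the cycle billing → gateway → search → auth → worker → billing; its vertices are {auth, search, worker, billing, gateway}.

auth, search, worker, billing, gateway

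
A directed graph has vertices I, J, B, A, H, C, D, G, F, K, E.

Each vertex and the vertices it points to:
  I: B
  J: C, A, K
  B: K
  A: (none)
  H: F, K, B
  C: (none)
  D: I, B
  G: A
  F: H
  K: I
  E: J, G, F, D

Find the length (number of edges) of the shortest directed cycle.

For each vertex v, BFS finds the shortest path from v back to v.
The shortest such closed walk is F → H → F, length 2.

2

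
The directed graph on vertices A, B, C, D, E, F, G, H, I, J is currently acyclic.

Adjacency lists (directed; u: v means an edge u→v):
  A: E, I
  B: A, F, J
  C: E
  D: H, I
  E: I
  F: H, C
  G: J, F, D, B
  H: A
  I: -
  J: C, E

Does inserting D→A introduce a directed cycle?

No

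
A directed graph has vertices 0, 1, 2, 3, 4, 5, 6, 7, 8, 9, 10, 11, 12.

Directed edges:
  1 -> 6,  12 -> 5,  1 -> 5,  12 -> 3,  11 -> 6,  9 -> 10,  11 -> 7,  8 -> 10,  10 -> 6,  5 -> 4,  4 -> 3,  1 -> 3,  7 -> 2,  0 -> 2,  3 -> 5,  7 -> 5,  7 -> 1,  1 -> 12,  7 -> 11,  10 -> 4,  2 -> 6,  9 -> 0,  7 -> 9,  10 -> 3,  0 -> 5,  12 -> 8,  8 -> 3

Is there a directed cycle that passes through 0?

No

0 lies on a cycle iff there is a path from 0 back to itself.
Exploring from 0, it never reaches itself; equivalently, its strongly connected component is a singleton.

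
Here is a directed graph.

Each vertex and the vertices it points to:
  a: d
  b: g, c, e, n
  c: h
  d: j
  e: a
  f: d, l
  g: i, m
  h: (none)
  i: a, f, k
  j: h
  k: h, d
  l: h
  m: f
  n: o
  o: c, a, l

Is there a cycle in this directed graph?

DFS with white/gray/black marking, starting from n:
n gray
  o gray
    c gray
      h gray
      h black
    c black
    a gray
      d gray
        j gray
          j→h: h black — skip
        j black
      d black
    a black
    l gray
      l→h: h black — skip
    l black
  o black
n black
b gray
  g gray
    i gray
      i→a: a black — skip
      f gray
        f→d: d black — skip
        f→l: l black — skip
      f black
      k gray
        k→h: h black — skip
        k→d: d black — skip
      k black
    i black
    m gray
      m→f: f black — skip
    m black
  g black
  b→c: c black — skip
  e gray
    e→a: a black — skip
  e black
  b→n: n black — skip
b black
Every edge goes to a white or black vertex — no back edge, so the graph is acyclic.

No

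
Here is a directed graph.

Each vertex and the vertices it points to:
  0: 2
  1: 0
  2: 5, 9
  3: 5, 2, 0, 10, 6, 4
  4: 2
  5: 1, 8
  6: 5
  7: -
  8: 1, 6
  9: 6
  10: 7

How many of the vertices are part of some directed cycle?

A vertex is on a directed cycle iff it belongs to a strongly connected component of size ≥ 2 (or has a self-loop).
The vertices on cycles are {0, 1, 2, 5, 6, 8, 9} — 7 in total.

7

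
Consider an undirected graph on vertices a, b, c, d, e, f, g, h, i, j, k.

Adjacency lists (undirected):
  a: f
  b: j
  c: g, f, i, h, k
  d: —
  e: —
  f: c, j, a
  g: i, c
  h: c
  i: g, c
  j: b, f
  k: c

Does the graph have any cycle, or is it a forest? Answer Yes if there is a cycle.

DFS, tracking each vertex's parent; an edge to a visited non-parent vertex closes a cycle.
Start from e:
visit e (parent –)
visit a (parent –)
  visit f (parent a)
    visit c (parent f)
      visit g (parent c)
        visit i (parent g)
          i–g: parent, skip
          i–c: c visited and ≠ parent → cycle
Cycle: c – g – i – c.

Yes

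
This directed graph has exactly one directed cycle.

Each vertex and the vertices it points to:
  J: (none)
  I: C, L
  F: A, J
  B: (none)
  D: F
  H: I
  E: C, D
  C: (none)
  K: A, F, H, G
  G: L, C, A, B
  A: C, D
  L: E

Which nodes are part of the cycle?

DFS with gray/black marking from F:
F gray
  A gray
    C gray
    C black
    D gray
      D→F: F is gray → back edge
Back edge closes the cycle F → A → D → F; its vertices are {A, D, F}.

A, D, F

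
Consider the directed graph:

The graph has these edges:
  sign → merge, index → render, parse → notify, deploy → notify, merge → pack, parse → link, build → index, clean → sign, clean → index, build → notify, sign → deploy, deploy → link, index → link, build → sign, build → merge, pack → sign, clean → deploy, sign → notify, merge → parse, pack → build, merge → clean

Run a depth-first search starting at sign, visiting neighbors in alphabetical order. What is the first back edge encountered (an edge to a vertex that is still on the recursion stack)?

DFS from sign (visiting neighbors in alphabetical order); mark gray on enter, black on exit:
sign gray
  deploy gray
    link gray
    link black
    notify gray
    notify black
  deploy black
  merge gray
    clean gray
      clean→deploy: deploy black — skip
      index gray
        index→link: link black — skip
        render gray
        render black
      index black
      clean→sign: sign is gray → back edge
First back edge: clean → sign.

clean→sign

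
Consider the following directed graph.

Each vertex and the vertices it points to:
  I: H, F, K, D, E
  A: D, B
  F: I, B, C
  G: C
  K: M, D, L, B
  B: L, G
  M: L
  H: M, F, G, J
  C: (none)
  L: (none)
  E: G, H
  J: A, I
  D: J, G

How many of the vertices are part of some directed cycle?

A vertex is on a directed cycle iff it belongs to a strongly connected component of size ≥ 2 (or has a self-loop).
The vertices on cycles are {A, D, E, F, H, I, J, K} — 8 in total.

8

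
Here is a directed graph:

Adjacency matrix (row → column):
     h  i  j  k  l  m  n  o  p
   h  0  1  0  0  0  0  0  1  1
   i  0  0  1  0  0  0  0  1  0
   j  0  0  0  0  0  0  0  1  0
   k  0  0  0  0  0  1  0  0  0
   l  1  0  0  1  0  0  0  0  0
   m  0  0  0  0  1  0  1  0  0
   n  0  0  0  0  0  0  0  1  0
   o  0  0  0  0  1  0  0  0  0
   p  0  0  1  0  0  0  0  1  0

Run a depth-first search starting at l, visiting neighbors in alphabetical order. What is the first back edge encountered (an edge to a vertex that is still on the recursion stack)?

DFS from l (visiting neighbors in alphabetical order); mark gray on enter, black on exit:
l gray
  h gray
    i gray
      j gray
        o gray
          o→l: l is gray → back edge
First back edge: o → l.

o->l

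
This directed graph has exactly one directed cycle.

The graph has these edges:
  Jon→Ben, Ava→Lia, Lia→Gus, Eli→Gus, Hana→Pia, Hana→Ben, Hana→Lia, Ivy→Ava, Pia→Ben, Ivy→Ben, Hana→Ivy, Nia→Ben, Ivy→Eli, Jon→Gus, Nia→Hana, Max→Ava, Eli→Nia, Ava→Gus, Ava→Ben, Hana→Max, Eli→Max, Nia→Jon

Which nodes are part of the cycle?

Eli, Ivy, Nia, Hana

DFS with gray/black marking from Eli:
Eli gray
  Nia gray
    Hana gray
      Ben gray
      Ben black
      Pia gray
        Pia→Ben: Ben black — skip
      Pia black
      Ivy gray
        Ava gray
          Lia gray
            Gus gray
            Gus black
          Lia black
          Ava→Gus: Gus black — skip
          Ava→Ben: Ben black — skip
        Ava black
        Ivy→Ben: Ben black — skip
        Ivy→Eli: Eli is gray → back edge
Back edge closes the cycle Eli → Nia → Hana → Ivy → Eli; its vertices are {Eli, Ivy, Nia, Hana}.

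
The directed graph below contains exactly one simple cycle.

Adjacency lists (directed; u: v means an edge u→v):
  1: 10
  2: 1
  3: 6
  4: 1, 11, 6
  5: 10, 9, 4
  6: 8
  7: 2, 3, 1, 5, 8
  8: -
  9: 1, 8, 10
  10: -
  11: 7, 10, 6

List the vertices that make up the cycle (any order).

4, 5, 7, 11

DFS with gray/black marking from 7:
7 gray
  2 gray
    1 gray
      10 gray
      10 black
    1 black
  2 black
  3 gray
    6 gray
      8 gray
      8 black
    6 black
  3 black
  7→1: 1 black — skip
  5 gray
    5→10: 10 black — skip
    9 gray
      9→1: 1 black — skip
      9→8: 8 black — skip
      9→10: 10 black — skip
    9 black
    4 gray
      4→1: 1 black — skip
      11 gray
        11→7: 7 is gray → back edge
Back edge closes the cycle 7 → 5 → 4 → 11 → 7; its vertices are {4, 5, 7, 11}.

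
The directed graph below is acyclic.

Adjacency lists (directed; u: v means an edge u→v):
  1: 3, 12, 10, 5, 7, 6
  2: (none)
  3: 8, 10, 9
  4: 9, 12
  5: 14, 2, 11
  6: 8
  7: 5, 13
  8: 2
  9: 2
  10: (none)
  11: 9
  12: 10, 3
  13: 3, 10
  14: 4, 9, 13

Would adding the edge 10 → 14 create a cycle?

Yes

Adding 10→14 creates a cycle iff 14 can already reach 10.
Path from 14: 14 → 13 → 10.
So 14 → … → 10 → 14 is a cycle.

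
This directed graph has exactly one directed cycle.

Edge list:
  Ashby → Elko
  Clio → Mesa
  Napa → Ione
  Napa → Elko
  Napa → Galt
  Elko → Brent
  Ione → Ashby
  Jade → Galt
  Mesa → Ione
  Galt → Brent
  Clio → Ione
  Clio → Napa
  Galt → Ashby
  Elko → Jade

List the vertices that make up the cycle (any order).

Elko, Galt, Jade, Ashby

DFS with gray/black marking from Elko:
Elko gray
  Brent gray
  Brent black
  Jade gray
    Galt gray
      Galt→Brent: Brent black — skip
      Ashby gray
        Ashby→Elko: Elko is gray → back edge
Back edge closes the cycle Elko → Jade → Galt → Ashby → Elko; its vertices are {Elko, Galt, Jade, Ashby}.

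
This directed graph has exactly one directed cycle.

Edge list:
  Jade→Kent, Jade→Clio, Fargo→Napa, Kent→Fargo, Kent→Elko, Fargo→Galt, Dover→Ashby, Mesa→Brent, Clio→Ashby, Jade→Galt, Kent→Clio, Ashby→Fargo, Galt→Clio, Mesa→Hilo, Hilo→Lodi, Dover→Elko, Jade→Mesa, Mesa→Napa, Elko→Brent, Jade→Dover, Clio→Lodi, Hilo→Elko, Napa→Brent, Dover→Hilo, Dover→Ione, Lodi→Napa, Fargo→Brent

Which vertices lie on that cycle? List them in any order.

Clio, Galt, Ashby, Fargo

DFS with gray/black marking from Galt:
Galt gray
  Clio gray
    Ashby gray
      Fargo gray
        Fargo→Galt: Galt is gray → back edge
Back edge closes the cycle Galt → Clio → Ashby → Fargo → Galt; its vertices are {Clio, Galt, Ashby, Fargo}.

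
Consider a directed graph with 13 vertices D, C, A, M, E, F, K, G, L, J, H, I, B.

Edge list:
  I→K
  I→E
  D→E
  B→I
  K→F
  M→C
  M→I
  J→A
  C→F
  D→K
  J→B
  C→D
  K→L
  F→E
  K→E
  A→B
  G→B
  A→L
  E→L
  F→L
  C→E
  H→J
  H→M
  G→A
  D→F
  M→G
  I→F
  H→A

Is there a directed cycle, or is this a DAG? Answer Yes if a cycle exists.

No

DFS with white/gray/black marking, starting from B:
B gray
  I gray
    F gray
      L gray
      L black
      E gray
        E→L: L black — skip
      E black
    F black
    K gray
      K→F: F black — skip
      K→L: L black — skip
      K→E: E black — skip
    K black
    I→E: E black — skip
  I black
B black
D gray
  D→E: E black — skip
  D→F: F black — skip
  D→K: K black — skip
D black
C gray
  C→E: E black — skip
  C→F: F black — skip
  C→D: D black — skip
C black
A gray
  A→B: B black — skip
  A→L: L black — skip
A black
M gray
  M→I: I black — skip
  G gray
    G→B: B black — skip
    G→A: A black — skip
  G black
  M→C: C black — skip
M black
J gray
  J→A: A black — skip
  J→B: B black — skip
J black
H gray
  H→J: J black — skip
  H→M: M black — skip
  H→A: A black — skip
H black
Every edge goes to a white or black vertex — no back edge, so the graph is acyclic.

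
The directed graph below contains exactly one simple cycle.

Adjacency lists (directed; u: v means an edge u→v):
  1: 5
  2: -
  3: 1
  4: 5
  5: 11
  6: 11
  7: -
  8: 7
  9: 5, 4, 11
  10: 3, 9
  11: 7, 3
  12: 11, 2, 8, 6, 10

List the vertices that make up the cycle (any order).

DFS with gray/black marking from 11:
11 gray
  7 gray
  7 black
  3 gray
    1 gray
      5 gray
        5→11: 11 is gray → back edge
Back edge closes the cycle 11 → 3 → 1 → 5 → 11; its vertices are {1, 3, 5, 11}.

1, 3, 5, 11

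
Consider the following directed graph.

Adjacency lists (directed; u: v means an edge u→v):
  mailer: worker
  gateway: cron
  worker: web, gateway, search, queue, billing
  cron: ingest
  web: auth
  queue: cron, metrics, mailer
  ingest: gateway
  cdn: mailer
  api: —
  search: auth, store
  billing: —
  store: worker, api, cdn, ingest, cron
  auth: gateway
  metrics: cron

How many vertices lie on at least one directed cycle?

A vertex is on a directed cycle iff it belongs to a strongly connected component of size ≥ 2 (or has a self-loop).
The vertices on cycles are {cdn, cron, queue, store, ingest, mailer, search, worker, gateway} — 9 in total.

9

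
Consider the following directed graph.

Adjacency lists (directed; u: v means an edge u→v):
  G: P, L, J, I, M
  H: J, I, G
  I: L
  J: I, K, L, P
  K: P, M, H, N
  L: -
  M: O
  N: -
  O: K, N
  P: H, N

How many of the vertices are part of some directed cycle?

A vertex is on a directed cycle iff it belongs to a strongly connected component of size ≥ 2 (or has a self-loop).
The vertices on cycles are {G, H, J, K, M, O, P} — 7 in total.

7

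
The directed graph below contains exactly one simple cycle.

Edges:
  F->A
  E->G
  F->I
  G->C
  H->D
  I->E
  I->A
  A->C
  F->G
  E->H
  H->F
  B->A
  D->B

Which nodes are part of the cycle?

E, F, H, I

DFS with gray/black marking from H:
H gray
  F gray
    A gray
      C gray
      C black
    A black
    G gray
      G→C: C black — skip
    G black
    I gray
      I→A: A black — skip
      E gray
        E→G: G black — skip
        E→H: H is gray → back edge
Back edge closes the cycle H → F → I → E → H; its vertices are {E, F, H, I}.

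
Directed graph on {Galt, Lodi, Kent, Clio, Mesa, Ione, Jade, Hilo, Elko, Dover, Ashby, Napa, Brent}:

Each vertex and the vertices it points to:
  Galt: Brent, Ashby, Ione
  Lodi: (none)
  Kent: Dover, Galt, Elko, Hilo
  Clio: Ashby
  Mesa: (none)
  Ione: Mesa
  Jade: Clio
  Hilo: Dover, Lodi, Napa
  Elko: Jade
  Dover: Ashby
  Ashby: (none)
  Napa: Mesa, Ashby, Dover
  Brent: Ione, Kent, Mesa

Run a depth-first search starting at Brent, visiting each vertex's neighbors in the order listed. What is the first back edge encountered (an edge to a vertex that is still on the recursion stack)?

Galt→Brent

DFS from Brent (visiting each vertex's neighbors in the order listed); mark gray on enter, black on exit:
Brent gray
  Ione gray
    Mesa gray
    Mesa black
  Ione black
  Kent gray
    Dover gray
      Ashby gray
      Ashby black
    Dover black
    Galt gray
      Galt→Brent: Brent is gray → back edge
First back edge: Galt → Brent.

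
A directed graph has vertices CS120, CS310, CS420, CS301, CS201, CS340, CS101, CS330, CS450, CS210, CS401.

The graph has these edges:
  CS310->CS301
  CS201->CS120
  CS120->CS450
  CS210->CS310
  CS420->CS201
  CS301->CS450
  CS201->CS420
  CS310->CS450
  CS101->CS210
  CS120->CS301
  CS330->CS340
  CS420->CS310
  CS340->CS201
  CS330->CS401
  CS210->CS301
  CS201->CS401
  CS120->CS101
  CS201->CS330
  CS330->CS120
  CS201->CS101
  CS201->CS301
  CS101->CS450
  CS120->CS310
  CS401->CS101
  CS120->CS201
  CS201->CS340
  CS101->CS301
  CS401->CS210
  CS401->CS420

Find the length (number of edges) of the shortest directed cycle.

For each vertex v, BFS finds the shortest path from v back to v.
The shortest such closed walk is CS201 → CS420 → CS201, length 2.

2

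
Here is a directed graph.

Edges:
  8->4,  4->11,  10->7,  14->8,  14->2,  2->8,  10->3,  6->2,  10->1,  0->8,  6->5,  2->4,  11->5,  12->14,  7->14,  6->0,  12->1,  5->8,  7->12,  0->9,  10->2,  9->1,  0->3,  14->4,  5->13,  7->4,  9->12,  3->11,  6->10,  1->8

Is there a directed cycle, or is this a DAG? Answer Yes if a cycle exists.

Yes

DFS with white/gray/black marking, starting from 10:
10 gray
  7 gray
    4 gray
      11 gray
        5 gray
          13 gray
          13 black
          8 gray
            8→4: 4 is gray → back edge
Back edge found, so a cycle exists: 4 → 11 → 5 → 8 → 4.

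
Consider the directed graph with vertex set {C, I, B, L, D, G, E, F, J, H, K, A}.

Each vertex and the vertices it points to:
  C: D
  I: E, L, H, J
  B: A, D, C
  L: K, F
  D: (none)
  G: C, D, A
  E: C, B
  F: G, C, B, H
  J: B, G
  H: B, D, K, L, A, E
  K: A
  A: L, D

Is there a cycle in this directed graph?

Yes

DFS with white/gray/black marking, starting from F:
F gray
  G gray
    C gray
      D gray
      D black
    C black
    G→D: D black — skip
    A gray
      L gray
        K gray
          K→A: A is gray → back edge
Back edge found, so a cycle exists: A → L → K → A.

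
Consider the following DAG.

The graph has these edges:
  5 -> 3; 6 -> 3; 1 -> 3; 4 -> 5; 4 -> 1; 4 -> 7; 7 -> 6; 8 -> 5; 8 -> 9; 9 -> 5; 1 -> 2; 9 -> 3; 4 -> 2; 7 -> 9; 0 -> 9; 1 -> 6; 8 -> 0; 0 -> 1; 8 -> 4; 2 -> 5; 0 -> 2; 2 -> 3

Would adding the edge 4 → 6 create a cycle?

Adding 4→6 creates a cycle iff 6 can already reach 4.
Explore from 6: no path reaches 4. The graph stays acyclic.

No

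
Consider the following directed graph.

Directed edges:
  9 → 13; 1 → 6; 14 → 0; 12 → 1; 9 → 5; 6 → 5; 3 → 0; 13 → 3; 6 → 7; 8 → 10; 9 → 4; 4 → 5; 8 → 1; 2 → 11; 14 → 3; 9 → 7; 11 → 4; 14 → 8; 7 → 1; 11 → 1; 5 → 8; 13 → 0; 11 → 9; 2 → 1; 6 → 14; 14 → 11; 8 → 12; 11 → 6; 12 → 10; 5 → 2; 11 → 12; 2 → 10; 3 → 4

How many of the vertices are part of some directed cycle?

13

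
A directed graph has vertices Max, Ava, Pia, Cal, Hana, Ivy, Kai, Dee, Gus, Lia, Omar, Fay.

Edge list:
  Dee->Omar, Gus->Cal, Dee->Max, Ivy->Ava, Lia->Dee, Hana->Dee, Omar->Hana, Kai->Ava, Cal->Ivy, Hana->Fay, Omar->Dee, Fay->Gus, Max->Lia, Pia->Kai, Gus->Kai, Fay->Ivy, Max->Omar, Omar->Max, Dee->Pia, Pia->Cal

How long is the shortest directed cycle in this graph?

2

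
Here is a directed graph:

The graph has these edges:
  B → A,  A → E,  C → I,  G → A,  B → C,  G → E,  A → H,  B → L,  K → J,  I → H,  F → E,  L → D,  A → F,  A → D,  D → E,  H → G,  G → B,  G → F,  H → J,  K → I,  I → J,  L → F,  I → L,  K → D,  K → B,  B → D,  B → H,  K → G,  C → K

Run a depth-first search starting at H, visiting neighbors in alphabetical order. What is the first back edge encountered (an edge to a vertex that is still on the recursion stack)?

A→H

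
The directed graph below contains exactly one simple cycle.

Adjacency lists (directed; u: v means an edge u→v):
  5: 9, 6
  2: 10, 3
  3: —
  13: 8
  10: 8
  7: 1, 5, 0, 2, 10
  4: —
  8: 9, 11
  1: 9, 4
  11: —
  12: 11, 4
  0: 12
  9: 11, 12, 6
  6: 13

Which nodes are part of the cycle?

DFS with gray/black marking from 6:
6 gray
  13 gray
    8 gray
      9 gray
        11 gray
        11 black
        12 gray
          12→11: 11 black — skip
          4 gray
          4 black
        12 black
        9→6: 6 is gray → back edge
Back edge closes the cycle 6 → 13 → 8 → 9 → 6; its vertices are {6, 8, 9, 13}.

6, 8, 9, 13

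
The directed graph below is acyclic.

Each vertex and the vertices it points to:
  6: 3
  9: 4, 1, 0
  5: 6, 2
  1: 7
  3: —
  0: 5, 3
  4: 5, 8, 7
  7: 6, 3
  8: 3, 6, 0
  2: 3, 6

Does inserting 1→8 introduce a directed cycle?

No

Adding 1→8 creates a cycle iff 8 can already reach 1.
Explore from 8: no path reaches 1. The graph stays acyclic.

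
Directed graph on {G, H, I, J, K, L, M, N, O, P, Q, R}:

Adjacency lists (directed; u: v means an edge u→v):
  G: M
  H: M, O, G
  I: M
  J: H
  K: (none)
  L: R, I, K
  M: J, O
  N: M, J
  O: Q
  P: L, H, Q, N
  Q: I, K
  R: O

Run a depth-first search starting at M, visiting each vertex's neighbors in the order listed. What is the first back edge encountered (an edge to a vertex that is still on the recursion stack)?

H->M

DFS from M (visiting each vertex's neighbors in the order listed); mark gray on enter, black on exit:
M gray
  J gray
    H gray
      H→M: M is gray → back edge
First back edge: H → M.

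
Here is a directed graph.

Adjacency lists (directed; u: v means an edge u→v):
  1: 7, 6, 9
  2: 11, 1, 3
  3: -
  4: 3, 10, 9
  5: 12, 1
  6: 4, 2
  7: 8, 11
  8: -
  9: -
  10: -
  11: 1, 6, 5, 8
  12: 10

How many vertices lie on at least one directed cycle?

6

A vertex is on a directed cycle iff it belongs to a strongly connected component of size ≥ 2 (or has a self-loop).
The vertices on cycles are {1, 2, 5, 6, 7, 11} — 6 in total.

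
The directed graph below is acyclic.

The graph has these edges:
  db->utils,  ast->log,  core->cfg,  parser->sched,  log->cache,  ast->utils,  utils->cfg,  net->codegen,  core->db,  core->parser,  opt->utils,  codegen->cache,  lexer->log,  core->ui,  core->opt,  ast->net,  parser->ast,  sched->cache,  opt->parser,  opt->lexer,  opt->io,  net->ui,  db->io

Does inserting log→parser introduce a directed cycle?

Yes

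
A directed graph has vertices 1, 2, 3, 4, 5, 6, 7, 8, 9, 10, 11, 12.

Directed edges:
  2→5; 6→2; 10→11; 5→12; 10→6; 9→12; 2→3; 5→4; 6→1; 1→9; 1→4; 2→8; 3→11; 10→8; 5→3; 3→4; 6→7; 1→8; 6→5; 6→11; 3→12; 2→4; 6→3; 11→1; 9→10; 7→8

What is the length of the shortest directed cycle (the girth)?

For each vertex v, BFS finds the shortest path from v back to v.
The shortest such closed walk is 6 → 1 → 9 → 10 → 6, length 4.

4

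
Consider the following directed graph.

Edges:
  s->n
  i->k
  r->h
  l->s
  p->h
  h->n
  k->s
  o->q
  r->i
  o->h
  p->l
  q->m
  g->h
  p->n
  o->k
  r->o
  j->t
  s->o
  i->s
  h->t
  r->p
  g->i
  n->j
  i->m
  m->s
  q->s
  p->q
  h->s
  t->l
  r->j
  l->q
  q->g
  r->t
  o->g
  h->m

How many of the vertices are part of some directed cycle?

A vertex is on a directed cycle iff it belongs to a strongly connected component of size ≥ 2 (or has a self-loop).
The vertices on cycles are {g, h, i, j, k, l, m, n, o, q, s, t} — 12 in total.

12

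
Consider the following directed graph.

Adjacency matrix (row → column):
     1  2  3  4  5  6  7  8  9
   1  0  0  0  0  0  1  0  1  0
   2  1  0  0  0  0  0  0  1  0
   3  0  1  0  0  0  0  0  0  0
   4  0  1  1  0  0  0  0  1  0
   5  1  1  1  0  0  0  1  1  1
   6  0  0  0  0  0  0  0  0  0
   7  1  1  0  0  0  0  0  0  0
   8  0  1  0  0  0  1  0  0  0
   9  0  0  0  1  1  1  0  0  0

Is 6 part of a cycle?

No

6 lies on a cycle iff there is a path from 6 back to itself.
Exploring from 6, it never reaches itself; equivalently, its strongly connected component is a singleton.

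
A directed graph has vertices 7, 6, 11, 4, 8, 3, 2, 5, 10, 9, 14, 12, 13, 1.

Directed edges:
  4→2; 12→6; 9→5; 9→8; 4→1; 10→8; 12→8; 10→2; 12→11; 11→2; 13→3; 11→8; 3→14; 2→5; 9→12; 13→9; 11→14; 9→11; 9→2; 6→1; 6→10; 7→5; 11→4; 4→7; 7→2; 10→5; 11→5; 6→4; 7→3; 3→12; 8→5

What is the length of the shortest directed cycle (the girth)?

5

For each vertex v, BFS finds the shortest path from v back to v.
The shortest such closed walk is 11 → 4 → 7 → 3 → 12 → 11, length 5.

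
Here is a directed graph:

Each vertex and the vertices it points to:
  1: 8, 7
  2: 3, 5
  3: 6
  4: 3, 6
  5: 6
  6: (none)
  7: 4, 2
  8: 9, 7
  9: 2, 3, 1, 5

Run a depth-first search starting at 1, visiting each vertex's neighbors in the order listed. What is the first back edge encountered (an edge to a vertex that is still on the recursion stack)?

9→1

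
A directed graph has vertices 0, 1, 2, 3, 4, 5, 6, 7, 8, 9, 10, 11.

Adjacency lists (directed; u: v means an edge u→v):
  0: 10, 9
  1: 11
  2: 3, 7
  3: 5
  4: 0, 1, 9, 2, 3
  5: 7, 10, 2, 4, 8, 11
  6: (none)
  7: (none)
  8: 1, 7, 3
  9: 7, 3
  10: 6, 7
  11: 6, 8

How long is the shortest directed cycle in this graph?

3

For each vertex v, BFS finds the shortest path from v back to v.
The shortest such closed walk is 5 → 8 → 3 → 5, length 3.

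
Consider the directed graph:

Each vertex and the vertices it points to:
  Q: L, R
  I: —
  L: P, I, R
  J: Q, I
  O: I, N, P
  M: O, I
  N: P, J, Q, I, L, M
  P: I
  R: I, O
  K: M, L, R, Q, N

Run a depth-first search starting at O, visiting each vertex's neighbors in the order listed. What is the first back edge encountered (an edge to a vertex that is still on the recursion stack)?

R→O

DFS from O (visiting each vertex's neighbors in the order listed); mark gray on enter, black on exit:
O gray
  I gray
  I black
  N gray
    P gray
      P→I: I black — skip
    P black
    J gray
      Q gray
        L gray
          L→P: P black — skip
          L→I: I black — skip
          R gray
            R→I: I black — skip
            R→O: O is gray → back edge
First back edge: R → O.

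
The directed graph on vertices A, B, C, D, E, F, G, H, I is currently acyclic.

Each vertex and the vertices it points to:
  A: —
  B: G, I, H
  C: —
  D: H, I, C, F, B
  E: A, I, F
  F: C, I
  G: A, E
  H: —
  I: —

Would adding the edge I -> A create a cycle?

No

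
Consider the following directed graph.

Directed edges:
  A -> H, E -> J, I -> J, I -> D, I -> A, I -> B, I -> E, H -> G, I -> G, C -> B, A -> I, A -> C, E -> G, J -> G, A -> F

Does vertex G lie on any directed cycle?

No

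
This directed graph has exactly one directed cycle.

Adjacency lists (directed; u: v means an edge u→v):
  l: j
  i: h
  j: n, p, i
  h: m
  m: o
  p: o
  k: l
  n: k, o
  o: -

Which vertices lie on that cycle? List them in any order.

j, k, l, n

DFS with gray/black marking from j:
j gray
  n gray
    k gray
      l gray
        l→j: j is gray → back edge
Back edge closes the cycle j → n → k → l → j; its vertices are {j, k, l, n}.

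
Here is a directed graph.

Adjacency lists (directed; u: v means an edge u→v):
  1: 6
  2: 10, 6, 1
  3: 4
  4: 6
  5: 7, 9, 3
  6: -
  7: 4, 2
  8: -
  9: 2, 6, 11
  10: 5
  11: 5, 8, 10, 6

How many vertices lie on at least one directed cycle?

6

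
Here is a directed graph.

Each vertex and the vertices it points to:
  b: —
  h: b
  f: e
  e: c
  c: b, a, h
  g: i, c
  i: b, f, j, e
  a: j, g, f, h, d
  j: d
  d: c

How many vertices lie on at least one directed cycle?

A vertex is on a directed cycle iff it belongs to a strongly connected component of size ≥ 2 (or has a self-loop).
The vertices on cycles are {a, c, d, e, f, g, i, j} — 8 in total.

8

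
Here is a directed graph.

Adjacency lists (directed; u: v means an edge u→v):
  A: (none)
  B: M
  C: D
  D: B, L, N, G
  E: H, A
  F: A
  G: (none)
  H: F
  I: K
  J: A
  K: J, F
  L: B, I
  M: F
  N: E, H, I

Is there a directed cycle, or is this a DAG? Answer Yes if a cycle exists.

No

DFS with white/gray/black marking, starting from G:
G gray
G black
A gray
A black
B gray
  M gray
    F gray
      F→A: A black — skip
    F black
  M black
B black
C gray
  D gray
    D→B: B black — skip
    L gray
      L→B: B black — skip
      I gray
        K gray
          J gray
            J→A: A black — skip
          J black
          K→F: F black — skip
        K black
      I black
    L black
    N gray
      E gray
        H gray
          H→F: F black — skip
        H black
        E→A: A black — skip
      E black
      N→H: H black — skip
      N→I: I black — skip
    N black
    D→G: G black — skip
  D black
C black
Every edge goes to a white or black vertex — no back edge, so the graph is acyclic.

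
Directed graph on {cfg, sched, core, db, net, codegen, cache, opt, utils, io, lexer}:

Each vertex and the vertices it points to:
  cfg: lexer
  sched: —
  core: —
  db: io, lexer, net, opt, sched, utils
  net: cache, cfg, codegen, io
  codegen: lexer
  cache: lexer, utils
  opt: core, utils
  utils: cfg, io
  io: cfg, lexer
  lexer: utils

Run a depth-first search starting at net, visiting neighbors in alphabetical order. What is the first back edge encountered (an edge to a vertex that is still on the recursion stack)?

cfg→lexer

DFS from net (visiting neighbors in alphabetical order); mark gray on enter, black on exit:
net gray
  cache gray
    lexer gray
      utils gray
        cfg gray
          cfg→lexer: lexer is gray → back edge
First back edge: cfg → lexer.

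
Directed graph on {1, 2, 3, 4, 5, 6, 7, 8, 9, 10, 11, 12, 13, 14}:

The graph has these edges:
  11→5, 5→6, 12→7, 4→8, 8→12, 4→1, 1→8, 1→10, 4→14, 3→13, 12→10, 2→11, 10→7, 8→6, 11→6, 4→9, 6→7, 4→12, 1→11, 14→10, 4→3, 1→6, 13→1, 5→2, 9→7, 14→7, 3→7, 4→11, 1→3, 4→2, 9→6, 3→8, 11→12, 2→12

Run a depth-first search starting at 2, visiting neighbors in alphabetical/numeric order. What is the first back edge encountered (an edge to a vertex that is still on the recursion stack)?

5→2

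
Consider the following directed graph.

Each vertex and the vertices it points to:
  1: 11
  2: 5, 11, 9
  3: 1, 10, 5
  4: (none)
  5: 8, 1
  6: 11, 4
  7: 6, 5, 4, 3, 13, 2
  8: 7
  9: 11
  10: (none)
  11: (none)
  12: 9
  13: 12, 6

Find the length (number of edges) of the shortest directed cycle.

3

For each vertex v, BFS finds the shortest path from v back to v.
The shortest such closed walk is 7 → 5 → 8 → 7, length 3.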